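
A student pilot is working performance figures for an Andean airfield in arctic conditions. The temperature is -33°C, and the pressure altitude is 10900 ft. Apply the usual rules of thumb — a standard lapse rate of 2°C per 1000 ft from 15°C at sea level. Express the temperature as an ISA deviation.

ISA temperature at 10900 ft = 15 − 2 × (10900/1000) = -6.8°C.
Deviation = OAT − ISA = -33 − (-6.8) = -26.2°C.

ISA-26.2°C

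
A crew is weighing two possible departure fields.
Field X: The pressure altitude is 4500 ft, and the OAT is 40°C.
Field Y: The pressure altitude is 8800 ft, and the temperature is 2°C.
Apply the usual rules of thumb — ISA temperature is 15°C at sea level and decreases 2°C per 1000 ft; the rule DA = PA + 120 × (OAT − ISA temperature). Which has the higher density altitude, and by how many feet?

Field Y by 772 ft

Field X: ISA temp = 6°C, deviation +34°C, DA = 4500 + 120 × 34 = 8580 ft.
Field Y: ISA temp = -2.6°C, deviation +4.6°C, DA = 8800 + 120 × 4.6 = 9352 ft.
Field Y is higher by 9352 − 8580 = 772 ft.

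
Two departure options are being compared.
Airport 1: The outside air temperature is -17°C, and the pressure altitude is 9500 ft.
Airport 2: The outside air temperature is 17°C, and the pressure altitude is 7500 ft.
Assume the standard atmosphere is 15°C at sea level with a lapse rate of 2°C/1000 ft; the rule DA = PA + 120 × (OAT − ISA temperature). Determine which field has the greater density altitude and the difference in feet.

Airport 1: ISA temp = -4°C, deviation -13°C, DA = 9500 + 120 × (-13) = 7940 ft.
Airport 2: ISA temp = 0°C, deviation +17°C, DA = 7500 + 120 × 17 = 9540 ft.
Airport 2 is higher by 9540 − 7940 = 1600 ft.

Airport 2 by 1600 ft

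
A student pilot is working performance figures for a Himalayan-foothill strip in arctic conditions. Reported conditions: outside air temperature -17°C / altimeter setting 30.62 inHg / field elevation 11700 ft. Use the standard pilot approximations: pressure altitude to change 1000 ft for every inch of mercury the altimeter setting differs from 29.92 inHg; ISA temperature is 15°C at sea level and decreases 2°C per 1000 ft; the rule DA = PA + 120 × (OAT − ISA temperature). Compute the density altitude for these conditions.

Pressure altitude = 11700 + (29.92 − 30.62) × 1000 = 11700 + (-700) = 11000 ft.
ISA temperature at 11000 ft = 15 − 2 × (11000/1000) = -7°C.
ISA deviation = -17 − (-7) = -10°C.
Density altitude = 11000 + 120 × (-10) = 9800 ft.

9800 ft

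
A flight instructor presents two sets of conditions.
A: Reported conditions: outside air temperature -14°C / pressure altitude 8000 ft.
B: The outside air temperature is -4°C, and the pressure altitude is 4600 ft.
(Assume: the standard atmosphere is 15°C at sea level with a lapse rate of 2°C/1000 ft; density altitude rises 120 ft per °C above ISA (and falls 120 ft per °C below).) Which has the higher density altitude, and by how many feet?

A by 3016 ft

A: ISA temp = -1°C, deviation -13°C, DA = 8000 + 120 × (-13) = 6440 ft.
B: ISA temp = 5.8°C, deviation -9.8°C, DA = 4600 + 120 × (-9.8) = 3424 ft.
A is higher by 6440 − 3424 = 3016 ft.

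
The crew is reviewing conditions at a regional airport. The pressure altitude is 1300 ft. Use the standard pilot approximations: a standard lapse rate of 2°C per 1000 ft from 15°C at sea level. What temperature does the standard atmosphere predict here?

ISA temperature = 15 − 2 × (1300/1000) = 15 − 2.6 = 12.4°C.

12.4°C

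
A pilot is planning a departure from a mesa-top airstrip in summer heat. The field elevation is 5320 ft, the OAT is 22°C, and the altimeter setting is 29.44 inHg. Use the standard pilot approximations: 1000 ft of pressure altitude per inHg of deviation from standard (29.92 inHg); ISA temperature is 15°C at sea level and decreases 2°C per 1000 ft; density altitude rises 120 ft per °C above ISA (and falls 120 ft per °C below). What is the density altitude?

Pressure altitude = 5320 + (29.92 − 29.44) × 1000 = 5320 + (+480) = 5800 ft.
ISA temperature at 5800 ft = 15 − 2 × (5800/1000) = 3.4°C.
ISA deviation = 22 − 3.4 = +18.6°C.
Density altitude = 5800 + 120 × (18.6) = 8032 ft.

8032 ft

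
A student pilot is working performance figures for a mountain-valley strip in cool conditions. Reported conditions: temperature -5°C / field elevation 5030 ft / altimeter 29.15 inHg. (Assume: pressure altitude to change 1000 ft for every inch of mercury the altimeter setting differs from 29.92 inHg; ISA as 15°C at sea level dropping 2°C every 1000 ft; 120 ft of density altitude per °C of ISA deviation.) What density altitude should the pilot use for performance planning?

4792 ft

Pressure altitude = 5030 + (29.92 − 29.15) × 1000 = 5030 + (+770) = 5800 ft.
ISA temperature at 5800 ft = 15 − 2 × (5800/1000) = 3.4°C.
ISA deviation = -5 − 3.4 = -8.4°C.
Density altitude = 5800 + 120 × (-8.4) = 4792 ft.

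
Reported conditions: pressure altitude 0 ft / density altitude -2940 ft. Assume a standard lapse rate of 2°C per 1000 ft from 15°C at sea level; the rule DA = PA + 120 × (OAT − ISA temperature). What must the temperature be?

-9.5°C

Density altitude − pressure altitude = -2940 − 0 = -2940 ft.
At 120 ft/°C that is an ISA deviation of -2940/120 = -24.5°C.
ISA temperature at 0 ft = 15 − 2 × (0/1000) = 15°C.
OAT = ISA + deviation = 15 + (-24.5) = -9.5°C.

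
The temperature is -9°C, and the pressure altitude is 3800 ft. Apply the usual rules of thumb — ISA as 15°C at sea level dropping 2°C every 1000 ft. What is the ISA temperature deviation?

ISA-16.4°C

ISA temperature at 3800 ft = 15 − 2 × (3800/1000) = 7.4°C.
Deviation = OAT − ISA = -9 − 7.4 = -16.4°C.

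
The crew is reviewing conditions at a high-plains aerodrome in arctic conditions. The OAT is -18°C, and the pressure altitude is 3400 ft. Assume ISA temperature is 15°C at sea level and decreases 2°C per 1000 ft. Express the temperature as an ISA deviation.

ISA-26.2°C

ISA temperature at 3400 ft = 15 − 2 × (3400/1000) = 8.2°C.
Deviation = OAT − ISA = -18 − 8.2 = -26.2°C.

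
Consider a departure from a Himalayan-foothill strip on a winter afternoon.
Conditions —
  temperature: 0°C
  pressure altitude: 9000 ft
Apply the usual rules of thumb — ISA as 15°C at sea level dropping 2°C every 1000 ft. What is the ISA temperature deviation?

ISA+3°C

ISA temperature at 9000 ft = 15 − 2 × (9000/1000) = -3°C.
Deviation = OAT − ISA = 0 − (-3) = +3°C.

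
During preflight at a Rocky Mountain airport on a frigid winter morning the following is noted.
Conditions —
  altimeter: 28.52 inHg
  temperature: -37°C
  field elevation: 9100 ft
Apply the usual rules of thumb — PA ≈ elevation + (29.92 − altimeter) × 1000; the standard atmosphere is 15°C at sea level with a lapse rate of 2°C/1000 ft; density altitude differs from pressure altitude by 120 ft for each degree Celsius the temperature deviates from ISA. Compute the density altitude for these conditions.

6780 ft

Pressure altitude = 9100 + (29.92 − 28.52) × 1000 = 9100 + (+1400) = 10500 ft.
ISA temperature at 10500 ft = 15 − 2 × (10500/1000) = -6°C.
ISA deviation = -37 − (-6) = -31°C.
Density altitude = 10500 + 120 × (-31) = 6780 ft.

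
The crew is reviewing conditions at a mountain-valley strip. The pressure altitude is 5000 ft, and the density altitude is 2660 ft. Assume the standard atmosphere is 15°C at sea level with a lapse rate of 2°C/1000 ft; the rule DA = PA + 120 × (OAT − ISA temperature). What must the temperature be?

Density altitude − pressure altitude = 2660 − 5000 = -2340 ft.
At 120 ft/°C that is an ISA deviation of -2340/120 = -19.5°C.
ISA temperature at 5000 ft = 15 − 2 × (5000/1000) = 5°C.
OAT = ISA + deviation = 5 + (-19.5) = -14.5°C.

-14.5°C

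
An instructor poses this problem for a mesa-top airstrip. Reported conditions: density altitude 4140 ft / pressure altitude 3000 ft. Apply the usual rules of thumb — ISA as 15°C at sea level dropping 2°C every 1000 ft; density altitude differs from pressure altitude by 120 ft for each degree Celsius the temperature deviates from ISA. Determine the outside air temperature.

18.5°C

Density altitude − pressure altitude = 4140 − 3000 = +1140 ft.
At 120 ft/°C that is an ISA deviation of 1140/120 = +9.5°C.
ISA temperature at 3000 ft = 15 − 2 × (3000/1000) = 9°C.
OAT = ISA + deviation = 9 + (+9.5) = 18.5°C.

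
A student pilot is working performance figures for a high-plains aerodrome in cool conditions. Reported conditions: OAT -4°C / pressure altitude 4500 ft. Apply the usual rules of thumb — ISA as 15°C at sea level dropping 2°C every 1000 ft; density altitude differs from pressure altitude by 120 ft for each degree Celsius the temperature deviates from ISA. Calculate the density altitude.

ISA temperature at 4500 ft = 15 − 2 × (4500/1000) = 6°C.
ISA deviation = -4 − 6 = -10°C.
Density altitude = 4500 + 120 × (-10) = 4500 + (-1200) = 3300 ft.

3300 ft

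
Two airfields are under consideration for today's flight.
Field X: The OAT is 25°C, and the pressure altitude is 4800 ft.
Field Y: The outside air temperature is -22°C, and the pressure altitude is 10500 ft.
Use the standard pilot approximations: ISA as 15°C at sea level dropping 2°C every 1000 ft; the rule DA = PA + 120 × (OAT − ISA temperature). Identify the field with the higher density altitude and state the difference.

Field Y by 1428 ft

Field X: ISA temp = 5.4°C, deviation +19.6°C, DA = 4800 + 120 × 19.6 = 7152 ft.
Field Y: ISA temp = -6°C, deviation -16°C, DA = 10500 + 120 × (-16) = 8580 ft.
Field Y is higher by 8580 − 7152 = 1428 ft.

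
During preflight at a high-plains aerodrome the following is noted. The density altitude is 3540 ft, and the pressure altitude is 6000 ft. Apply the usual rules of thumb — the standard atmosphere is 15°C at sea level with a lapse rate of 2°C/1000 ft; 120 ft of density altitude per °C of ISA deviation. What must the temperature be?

-17.5°C

Density altitude − pressure altitude = 3540 − 6000 = -2460 ft.
At 120 ft/°C that is an ISA deviation of -2460/120 = -20.5°C.
ISA temperature at 6000 ft = 15 − 2 × (6000/1000) = 3°C.
OAT = ISA + deviation = 3 + (-20.5) = -17.5°C.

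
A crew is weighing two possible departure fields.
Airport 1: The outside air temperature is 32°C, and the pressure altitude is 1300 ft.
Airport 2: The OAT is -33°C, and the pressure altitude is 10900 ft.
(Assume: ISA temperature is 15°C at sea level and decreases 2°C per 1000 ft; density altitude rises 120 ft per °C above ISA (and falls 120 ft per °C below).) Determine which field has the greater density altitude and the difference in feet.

Airport 2 by 4104 ft

Airport 1: ISA temp = 12.4°C, deviation +19.6°C, DA = 1300 + 120 × 19.6 = 3652 ft.
Airport 2: ISA temp = -6.8°C, deviation -26.2°C, DA = 10900 + 120 × (-26.2) = 7756 ft.
Airport 2 is higher by 7756 − 3652 = 4104 ft.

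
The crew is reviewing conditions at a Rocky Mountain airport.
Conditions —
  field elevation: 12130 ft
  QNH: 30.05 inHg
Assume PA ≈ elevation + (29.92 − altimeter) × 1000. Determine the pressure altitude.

12000 ft

Pressure correction = (29.92 − 30.05) × 1000 = -130 ft.
Pressure altitude = 12130 + (-130) = 12000 ft.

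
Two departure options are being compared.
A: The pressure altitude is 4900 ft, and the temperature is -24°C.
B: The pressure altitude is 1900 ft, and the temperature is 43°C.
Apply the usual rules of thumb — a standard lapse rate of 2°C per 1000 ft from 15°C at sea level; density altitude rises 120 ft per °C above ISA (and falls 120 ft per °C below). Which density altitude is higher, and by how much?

A: ISA temp = 5.2°C, deviation -29.2°C, DA = 4900 + 120 × (-29.2) = 1396 ft.
B: ISA temp = 11.2°C, deviation +31.8°C, DA = 1900 + 120 × 31.8 = 5716 ft.
B is higher by 5716 − 1396 = 4320 ft.

B by 4320 ft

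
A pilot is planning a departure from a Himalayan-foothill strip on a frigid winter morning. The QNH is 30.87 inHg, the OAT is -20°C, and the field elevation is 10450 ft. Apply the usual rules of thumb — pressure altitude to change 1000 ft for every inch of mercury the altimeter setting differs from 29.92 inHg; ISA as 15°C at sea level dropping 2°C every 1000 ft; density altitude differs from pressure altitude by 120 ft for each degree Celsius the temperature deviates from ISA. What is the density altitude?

7580 ft

Pressure altitude = 10450 + (29.92 − 30.87) × 1000 = 10450 + (-950) = 9500 ft.
ISA temperature at 9500 ft = 15 − 2 × (9500/1000) = -4°C.
ISA deviation = -20 − (-4) = -16°C.
Density altitude = 9500 + 120 × (-16) = 7580 ft.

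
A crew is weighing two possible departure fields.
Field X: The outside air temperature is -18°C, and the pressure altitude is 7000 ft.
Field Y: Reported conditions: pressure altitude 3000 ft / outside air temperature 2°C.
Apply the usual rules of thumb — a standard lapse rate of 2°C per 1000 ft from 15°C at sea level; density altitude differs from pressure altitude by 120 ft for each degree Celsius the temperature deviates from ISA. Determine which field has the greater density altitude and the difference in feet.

Field X: ISA temp = 1°C, deviation -19°C, DA = 7000 + 120 × (-19) = 4720 ft.
Field Y: ISA temp = 9°C, deviation -7°C, DA = 3000 + 120 × (-7) = 2160 ft.
Field X is higher by 4720 − 2160 = 2560 ft.

Field X by 2560 ft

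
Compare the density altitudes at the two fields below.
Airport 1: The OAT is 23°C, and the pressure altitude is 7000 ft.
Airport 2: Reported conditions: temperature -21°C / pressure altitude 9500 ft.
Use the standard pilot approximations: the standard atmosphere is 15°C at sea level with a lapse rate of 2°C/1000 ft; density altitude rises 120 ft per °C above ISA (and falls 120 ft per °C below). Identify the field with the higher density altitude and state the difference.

Airport 1: ISA temp = 1°C, deviation +22°C, DA = 7000 + 120 × 22 = 9640 ft.
Airport 2: ISA temp = -4°C, deviation -17°C, DA = 9500 + 120 × (-17) = 7460 ft.
Airport 1 is higher by 9640 − 7460 = 2180 ft.

Airport 1 by 2180 ft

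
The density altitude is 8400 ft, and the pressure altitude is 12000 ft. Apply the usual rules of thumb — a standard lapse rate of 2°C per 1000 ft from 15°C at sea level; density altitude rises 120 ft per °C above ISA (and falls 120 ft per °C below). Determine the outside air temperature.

Density altitude − pressure altitude = 8400 − 12000 = -3600 ft.
At 120 ft/°C that is an ISA deviation of -3600/120 = -30°C.
ISA temperature at 12000 ft = 15 − 2 × (12000/1000) = -9°C.
OAT = ISA + deviation = -9 + (-30) = -39°C.

-39°C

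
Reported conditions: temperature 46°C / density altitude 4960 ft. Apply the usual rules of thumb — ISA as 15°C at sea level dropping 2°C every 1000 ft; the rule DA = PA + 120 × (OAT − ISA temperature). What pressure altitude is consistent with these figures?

DA = PA + 120 × (OAT − (15 − 2·PA/1000)) = PA + 120·OAT − 1800 + 0.24·PA = 1.24·PA + 120·OAT − 1800.
So 1.24·PA = 4960 − 120 × 46 + 1800 = 1240.
PA = 1240 / 1.24 = 1000 ft.

1000 ft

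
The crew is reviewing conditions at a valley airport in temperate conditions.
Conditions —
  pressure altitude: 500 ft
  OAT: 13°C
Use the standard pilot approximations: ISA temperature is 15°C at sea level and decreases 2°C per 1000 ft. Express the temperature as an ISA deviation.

ISA-1°C

ISA temperature at 500 ft = 15 − 2 × (500/1000) = 14°C.
Deviation = OAT − ISA = 13 − 14 = -1°C.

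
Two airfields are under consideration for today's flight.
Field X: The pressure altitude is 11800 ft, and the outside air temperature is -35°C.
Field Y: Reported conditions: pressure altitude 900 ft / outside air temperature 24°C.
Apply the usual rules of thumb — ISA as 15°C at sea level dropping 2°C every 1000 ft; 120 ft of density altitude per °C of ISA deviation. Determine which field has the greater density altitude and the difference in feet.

Field X by 6436 ft

Field X: ISA temp = -8.6°C, deviation -26.4°C, DA = 11800 + 120 × (-26.4) = 8632 ft.
Field Y: ISA temp = 13.2°C, deviation +10.8°C, DA = 900 + 120 × 10.8 = 2196 ft.
Field X is higher by 8632 − 2196 = 6436 ft.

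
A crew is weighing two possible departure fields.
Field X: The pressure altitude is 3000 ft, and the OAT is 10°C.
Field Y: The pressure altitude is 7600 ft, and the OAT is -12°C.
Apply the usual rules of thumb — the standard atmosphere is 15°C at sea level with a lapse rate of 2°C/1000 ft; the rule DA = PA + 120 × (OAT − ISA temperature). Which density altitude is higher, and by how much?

Field X: ISA temp = 9°C, deviation +1°C, DA = 3000 + 120 × 1 = 3120 ft.
Field Y: ISA temp = -0.2°C, deviation -11.8°C, DA = 7600 + 120 × (-11.8) = 6184 ft.
Field Y is higher by 6184 − 3120 = 3064 ft.

Field Y by 3064 ft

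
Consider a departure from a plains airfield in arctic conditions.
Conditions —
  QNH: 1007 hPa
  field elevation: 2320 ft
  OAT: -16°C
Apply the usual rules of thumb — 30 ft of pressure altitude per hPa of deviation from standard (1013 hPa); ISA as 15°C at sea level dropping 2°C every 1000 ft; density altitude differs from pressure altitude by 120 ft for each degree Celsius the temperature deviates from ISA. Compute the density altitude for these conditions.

-620 ft

Pressure altitude = 2320 + (1013 − 1007) × 30 = 2320 + (+180) = 2500 ft.
ISA temperature at 2500 ft = 15 − 2 × (2500/1000) = 10°C.
ISA deviation = -16 − 10 = -26°C.
Density altitude = 2500 + 120 × (-26) = -620 ft.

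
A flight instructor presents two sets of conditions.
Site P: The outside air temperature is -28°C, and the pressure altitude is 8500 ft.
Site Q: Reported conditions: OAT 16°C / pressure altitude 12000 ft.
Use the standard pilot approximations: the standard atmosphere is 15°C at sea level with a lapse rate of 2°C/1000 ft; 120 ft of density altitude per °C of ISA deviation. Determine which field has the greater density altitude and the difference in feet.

Site Q by 9620 ft

Site P: ISA temp = -2°C, deviation -26°C, DA = 8500 + 120 × (-26) = 5380 ft.
Site Q: ISA temp = -9°C, deviation +25°C, DA = 12000 + 120 × 25 = 15000 ft.
Site Q is higher by 15000 − 5380 = 9620 ft.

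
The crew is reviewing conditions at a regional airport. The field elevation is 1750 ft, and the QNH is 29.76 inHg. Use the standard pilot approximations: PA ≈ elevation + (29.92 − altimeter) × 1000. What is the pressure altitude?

1910 ft

Pressure correction = (29.92 − 29.76) × 1000 = +160 ft.
Pressure altitude = 1750 + (+160) = 1910 ft.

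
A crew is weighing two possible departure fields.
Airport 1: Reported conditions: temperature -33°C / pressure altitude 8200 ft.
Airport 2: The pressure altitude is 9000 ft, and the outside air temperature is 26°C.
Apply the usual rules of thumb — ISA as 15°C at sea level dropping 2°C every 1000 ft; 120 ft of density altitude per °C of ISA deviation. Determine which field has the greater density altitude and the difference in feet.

Airport 1: ISA temp = -1.4°C, deviation -31.6°C, DA = 8200 + 120 × (-31.6) = 4408 ft.
Airport 2: ISA temp = -3°C, deviation +29°C, DA = 9000 + 120 × 29 = 12480 ft.
Airport 2 is higher by 12480 − 4408 = 8072 ft.

Airport 2 by 8072 ft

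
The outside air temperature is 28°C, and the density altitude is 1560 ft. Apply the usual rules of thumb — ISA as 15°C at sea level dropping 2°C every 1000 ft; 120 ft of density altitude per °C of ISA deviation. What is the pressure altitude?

DA = PA + 120 × (OAT − (15 − 2·PA/1000)) = PA + 120·OAT − 1800 + 0.24·PA = 1.24·PA + 120·OAT − 1800.
So 1.24·PA = 1560 − 120 × 28 + 1800 = 0.
PA = 0 / 1.24 = 0 ft.

0 ft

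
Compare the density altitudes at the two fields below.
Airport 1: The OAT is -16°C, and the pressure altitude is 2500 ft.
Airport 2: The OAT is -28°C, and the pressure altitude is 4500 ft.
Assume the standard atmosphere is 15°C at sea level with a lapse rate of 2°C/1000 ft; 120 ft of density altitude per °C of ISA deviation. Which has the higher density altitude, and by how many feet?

Airport 2 by 1040 ft

Airport 1: ISA temp = 10°C, deviation -26°C, DA = 2500 + 120 × (-26) = -620 ft.
Airport 2: ISA temp = 6°C, deviation -34°C, DA = 4500 + 120 × (-34) = 420 ft.
Airport 2 is higher by 420 − (-620) = 1040 ft.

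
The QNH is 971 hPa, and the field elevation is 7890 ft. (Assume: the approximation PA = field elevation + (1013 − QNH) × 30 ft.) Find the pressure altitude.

9150 ft

Pressure correction = (1013 − 971) × 30 = +1260 ft.
Pressure altitude = 7890 + (+1260) = 9150 ft.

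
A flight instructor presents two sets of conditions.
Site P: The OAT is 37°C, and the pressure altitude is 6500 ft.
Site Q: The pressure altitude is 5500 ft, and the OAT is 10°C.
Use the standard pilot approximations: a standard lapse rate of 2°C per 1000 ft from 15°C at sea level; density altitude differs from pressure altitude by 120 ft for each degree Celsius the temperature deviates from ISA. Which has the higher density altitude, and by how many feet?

Site P: ISA temp = 2°C, deviation +35°C, DA = 6500 + 120 × 35 = 10700 ft.
Site Q: ISA temp = 4°C, deviation +6°C, DA = 5500 + 120 × 6 = 6220 ft.
Site P is higher by 10700 − 6220 = 4480 ft.

Site P by 4480 ft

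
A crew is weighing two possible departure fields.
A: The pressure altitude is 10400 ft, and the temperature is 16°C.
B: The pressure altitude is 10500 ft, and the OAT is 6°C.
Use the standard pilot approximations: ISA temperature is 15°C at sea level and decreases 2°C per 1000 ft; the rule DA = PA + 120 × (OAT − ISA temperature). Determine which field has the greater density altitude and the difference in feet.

A by 1076 ft

A: ISA temp = -5.8°C, deviation +21.8°C, DA = 10400 + 120 × 21.8 = 13016 ft.
B: ISA temp = -6°C, deviation +12°C, DA = 10500 + 120 × 12 = 11940 ft.
A is higher by 13016 − 11940 = 1076 ft.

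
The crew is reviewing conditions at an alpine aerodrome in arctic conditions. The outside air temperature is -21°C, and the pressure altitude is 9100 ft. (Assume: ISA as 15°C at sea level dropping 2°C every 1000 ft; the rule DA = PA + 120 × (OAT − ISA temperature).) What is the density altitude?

6964 ft

ISA temperature at 9100 ft = 15 − 2 × (9100/1000) = -3.2°C.
ISA deviation = -21 − (-3.2) = -17.8°C.
Density altitude = 9100 + 120 × (-17.8) = 9100 + (-2136) = 6964 ft.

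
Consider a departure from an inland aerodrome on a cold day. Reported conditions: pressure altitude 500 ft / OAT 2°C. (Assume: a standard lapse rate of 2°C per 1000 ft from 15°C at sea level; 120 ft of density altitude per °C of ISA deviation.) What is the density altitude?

ISA temperature at 500 ft = 15 − 2 × (500/1000) = 14°C.
ISA deviation = 2 − 14 = -12°C.
Density altitude = 500 + 120 × (-12) = 500 + (-1440) = -940 ft.

-940 ft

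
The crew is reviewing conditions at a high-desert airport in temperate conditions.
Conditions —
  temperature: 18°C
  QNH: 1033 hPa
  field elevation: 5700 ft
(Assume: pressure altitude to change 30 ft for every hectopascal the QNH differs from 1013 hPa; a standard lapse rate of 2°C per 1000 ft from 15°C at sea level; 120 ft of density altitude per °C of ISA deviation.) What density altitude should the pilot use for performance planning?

6684 ft

Pressure altitude = 5700 + (1013 − 1033) × 30 = 5700 + (-600) = 5100 ft.
ISA temperature at 5100 ft = 15 − 2 × (5100/1000) = 4.8°C.
ISA deviation = 18 − 4.8 = +13.2°C.
Density altitude = 5100 + 120 × (13.2) = 6684 ft.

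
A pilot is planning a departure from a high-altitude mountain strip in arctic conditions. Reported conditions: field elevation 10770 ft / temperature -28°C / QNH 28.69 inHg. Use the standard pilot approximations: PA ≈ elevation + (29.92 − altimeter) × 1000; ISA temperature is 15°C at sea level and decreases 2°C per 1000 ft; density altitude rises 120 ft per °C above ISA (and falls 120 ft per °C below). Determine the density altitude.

Pressure altitude = 10770 + (29.92 − 28.69) × 1000 = 10770 + (+1230) = 12000 ft.
ISA temperature at 12000 ft = 15 − 2 × (12000/1000) = -9°C.
ISA deviation = -28 − (-9) = -19°C.
Density altitude = 12000 + 120 × (-19) = 9720 ft.

9720 ft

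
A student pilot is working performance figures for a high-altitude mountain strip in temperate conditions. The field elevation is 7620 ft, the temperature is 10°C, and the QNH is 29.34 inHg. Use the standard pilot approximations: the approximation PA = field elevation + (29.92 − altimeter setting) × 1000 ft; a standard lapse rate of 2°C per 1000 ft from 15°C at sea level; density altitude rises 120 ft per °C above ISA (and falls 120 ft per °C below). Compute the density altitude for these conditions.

Pressure altitude = 7620 + (29.92 − 29.34) × 1000 = 7620 + (+580) = 8200 ft.
ISA temperature at 8200 ft = 15 − 2 × (8200/1000) = -1.4°C.
ISA deviation = 10 − (-1.4) = +11.4°C.
Density altitude = 8200 + 120 × (11.4) = 9568 ft.

9568 ft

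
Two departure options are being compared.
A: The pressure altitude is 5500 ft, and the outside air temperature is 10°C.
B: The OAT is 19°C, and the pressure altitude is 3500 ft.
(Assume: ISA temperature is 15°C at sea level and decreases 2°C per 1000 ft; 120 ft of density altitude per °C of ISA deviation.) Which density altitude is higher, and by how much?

A by 1400 ft

A: ISA temp = 4°C, deviation +6°C, DA = 5500 + 120 × 6 = 6220 ft.
B: ISA temp = 8°C, deviation +11°C, DA = 3500 + 120 × 11 = 4820 ft.
A is higher by 6220 − 4820 = 1400 ft.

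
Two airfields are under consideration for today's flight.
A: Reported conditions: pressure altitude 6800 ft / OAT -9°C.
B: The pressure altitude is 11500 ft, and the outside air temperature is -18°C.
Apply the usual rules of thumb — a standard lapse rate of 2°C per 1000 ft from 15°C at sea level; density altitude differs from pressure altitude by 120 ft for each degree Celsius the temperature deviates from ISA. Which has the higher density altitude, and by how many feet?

B by 4748 ft

A: ISA temp = 1.4°C, deviation -10.4°C, DA = 6800 + 120 × (-10.4) = 5552 ft.
B: ISA temp = -8°C, deviation -10°C, DA = 11500 + 120 × (-10) = 10300 ft.
B is higher by 10300 − 5552 = 4748 ft.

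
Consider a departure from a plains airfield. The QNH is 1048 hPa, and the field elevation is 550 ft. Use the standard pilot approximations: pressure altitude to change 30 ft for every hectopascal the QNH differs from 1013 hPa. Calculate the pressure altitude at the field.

-500 ft

Pressure correction = (1013 − 1048) × 30 = -1050 ft.
Pressure altitude = 550 + (-1050) = -500 ft.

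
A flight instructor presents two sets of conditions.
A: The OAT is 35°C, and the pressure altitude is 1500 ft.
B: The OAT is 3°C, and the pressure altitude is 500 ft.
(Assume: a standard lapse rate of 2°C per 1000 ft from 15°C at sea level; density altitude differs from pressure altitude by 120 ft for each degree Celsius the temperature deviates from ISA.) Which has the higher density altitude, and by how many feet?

A: ISA temp = 12°C, deviation +23°C, DA = 1500 + 120 × 23 = 4260 ft.
B: ISA temp = 14°C, deviation -11°C, DA = 500 + 120 × (-11) = -820 ft.
A is higher by 4260 − (-820) = 5080 ft.

A by 5080 ft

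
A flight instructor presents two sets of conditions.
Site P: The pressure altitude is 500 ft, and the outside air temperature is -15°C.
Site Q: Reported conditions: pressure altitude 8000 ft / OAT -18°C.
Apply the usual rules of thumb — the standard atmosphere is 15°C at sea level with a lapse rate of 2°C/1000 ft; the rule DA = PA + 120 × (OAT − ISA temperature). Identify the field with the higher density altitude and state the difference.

Site P: ISA temp = 14°C, deviation -29°C, DA = 500 + 120 × (-29) = -2980 ft.
Site Q: ISA temp = -1°C, deviation -17°C, DA = 8000 + 120 × (-17) = 5960 ft.
Site Q is higher by 5960 − (-2980) = 8940 ft.

Site Q by 8940 ft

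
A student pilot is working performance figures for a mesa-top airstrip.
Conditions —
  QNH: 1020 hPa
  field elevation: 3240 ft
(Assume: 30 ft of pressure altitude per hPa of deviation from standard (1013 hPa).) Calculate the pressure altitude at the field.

3030 ft

Pressure correction = (1013 − 1020) × 30 = -210 ft.
Pressure altitude = 3240 + (-210) = 3030 ft.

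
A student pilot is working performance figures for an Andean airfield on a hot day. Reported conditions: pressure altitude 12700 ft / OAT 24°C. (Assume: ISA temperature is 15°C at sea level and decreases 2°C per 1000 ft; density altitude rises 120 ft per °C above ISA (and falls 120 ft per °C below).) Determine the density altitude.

16828 ft

ISA temperature at 12700 ft = 15 − 2 × (12700/1000) = -10.4°C.
ISA deviation = 24 − (-10.4) = +34.4°C.
Density altitude = 12700 + 120 × (34.4) = 12700 + (+4128) = 16828 ft.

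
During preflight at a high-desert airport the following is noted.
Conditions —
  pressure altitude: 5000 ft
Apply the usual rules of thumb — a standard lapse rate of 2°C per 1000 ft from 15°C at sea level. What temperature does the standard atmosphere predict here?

ISA temperature = 15 − 2 × (5000/1000) = 15 − 10 = 5°C.

5°C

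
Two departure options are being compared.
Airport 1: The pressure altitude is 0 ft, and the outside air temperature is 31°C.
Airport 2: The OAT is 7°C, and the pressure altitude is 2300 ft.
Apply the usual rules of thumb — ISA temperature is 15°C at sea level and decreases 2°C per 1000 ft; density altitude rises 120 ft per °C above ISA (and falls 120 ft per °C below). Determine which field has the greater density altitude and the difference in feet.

Airport 1 by 28 ft

Airport 1: ISA temp = 15°C, deviation +16°C, DA = 0 + 120 × 16 = 1920 ft.
Airport 2: ISA temp = 10.4°C, deviation -3.4°C, DA = 2300 + 120 × (-3.4) = 1892 ft.
Airport 1 is higher by 1920 − 1892 = 28 ft.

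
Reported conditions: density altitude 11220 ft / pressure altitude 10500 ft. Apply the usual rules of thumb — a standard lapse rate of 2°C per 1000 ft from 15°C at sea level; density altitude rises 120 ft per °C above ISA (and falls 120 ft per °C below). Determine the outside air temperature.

0°C

Density altitude − pressure altitude = 11220 − 10500 = +720 ft.
At 120 ft/°C that is an ISA deviation of 720/120 = +6°C.
ISA temperature at 10500 ft = 15 − 2 × (10500/1000) = -6°C.
OAT = ISA + deviation = -6 + (+6) = 0°C.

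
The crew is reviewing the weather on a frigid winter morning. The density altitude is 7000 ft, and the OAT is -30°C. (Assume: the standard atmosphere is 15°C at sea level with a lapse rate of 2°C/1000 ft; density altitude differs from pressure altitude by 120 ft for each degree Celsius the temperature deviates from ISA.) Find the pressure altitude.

DA = PA + 120 × (OAT − (15 − 2·PA/1000)) = PA + 120·OAT − 1800 + 0.24·PA = 1.24·PA + 120·OAT − 1800.
So 1.24·PA = 7000 − 120 × (-30) + 1800 = 12400.
PA = 12400 / 1.24 = 10000 ft.

10000 ft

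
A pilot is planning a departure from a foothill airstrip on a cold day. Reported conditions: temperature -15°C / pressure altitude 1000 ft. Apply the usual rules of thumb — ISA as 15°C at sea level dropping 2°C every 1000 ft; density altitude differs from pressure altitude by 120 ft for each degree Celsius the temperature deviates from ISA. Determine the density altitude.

ISA temperature at 1000 ft = 15 − 2 × (1000/1000) = 13°C.
ISA deviation = -15 − 13 = -28°C.
Density altitude = 1000 + 120 × (-28) = 1000 + (-3360) = -2360 ft.

-2360 ft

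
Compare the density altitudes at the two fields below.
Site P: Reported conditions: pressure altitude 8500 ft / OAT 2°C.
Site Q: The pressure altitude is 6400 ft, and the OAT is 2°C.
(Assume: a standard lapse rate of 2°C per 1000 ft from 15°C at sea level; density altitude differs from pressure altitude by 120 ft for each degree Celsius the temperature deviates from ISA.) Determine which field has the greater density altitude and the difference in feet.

Site P by 2604 ft

Site P: ISA temp = -2°C, deviation +4°C, DA = 8500 + 120 × 4 = 8980 ft.
Site Q: ISA temp = 2.2°C, deviation -0.2°C, DA = 6400 + 120 × (-0.2) = 6376 ft.
Site P is higher by 8980 − 6376 = 2604 ft.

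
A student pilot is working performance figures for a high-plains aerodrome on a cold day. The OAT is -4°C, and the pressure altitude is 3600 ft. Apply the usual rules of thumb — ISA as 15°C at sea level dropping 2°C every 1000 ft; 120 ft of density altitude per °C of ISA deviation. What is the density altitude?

2184 ft

ISA temperature at 3600 ft = 15 − 2 × (3600/1000) = 7.8°C.
ISA deviation = -4 − 7.8 = -11.8°C.
Density altitude = 3600 + 120 × (-11.8) = 3600 + (-1416) = 2184 ft.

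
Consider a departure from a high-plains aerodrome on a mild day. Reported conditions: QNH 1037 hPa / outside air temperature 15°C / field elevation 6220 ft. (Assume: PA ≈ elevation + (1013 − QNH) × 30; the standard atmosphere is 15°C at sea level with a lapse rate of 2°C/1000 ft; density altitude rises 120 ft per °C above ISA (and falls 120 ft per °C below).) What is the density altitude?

Pressure altitude = 6220 + (1013 − 1037) × 30 = 6220 + (-720) = 5500 ft.
ISA temperature at 5500 ft = 15 − 2 × (5500/1000) = 4°C.
ISA deviation = 15 − 4 = +11°C.
Density altitude = 5500 + 120 × (11) = 6820 ft.

6820 ft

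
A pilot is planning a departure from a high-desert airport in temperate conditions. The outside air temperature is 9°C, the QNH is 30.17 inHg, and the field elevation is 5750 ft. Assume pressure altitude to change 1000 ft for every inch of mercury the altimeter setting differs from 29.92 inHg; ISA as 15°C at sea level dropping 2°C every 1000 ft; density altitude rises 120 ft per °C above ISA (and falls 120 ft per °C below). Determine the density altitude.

6100 ft

Pressure altitude = 5750 + (29.92 − 30.17) × 1000 = 5750 + (-250) = 5500 ft.
ISA temperature at 5500 ft = 15 − 2 × (5500/1000) = 4°C.
ISA deviation = 9 − 4 = +5°C.
Density altitude = 5500 + 120 × (5) = 6100 ft.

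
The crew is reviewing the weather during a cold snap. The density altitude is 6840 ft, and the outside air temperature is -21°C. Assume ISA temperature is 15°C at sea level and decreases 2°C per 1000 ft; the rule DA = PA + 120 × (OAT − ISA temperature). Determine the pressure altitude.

DA = PA + 120 × (OAT − (15 − 2·PA/1000)) = PA + 120·OAT − 1800 + 0.24·PA = 1.24·PA + 120·OAT − 1800.
So 1.24·PA = 6840 − 120 × (-21) + 1800 = 11160.
PA = 11160 / 1.24 = 9000 ft.

9000 ft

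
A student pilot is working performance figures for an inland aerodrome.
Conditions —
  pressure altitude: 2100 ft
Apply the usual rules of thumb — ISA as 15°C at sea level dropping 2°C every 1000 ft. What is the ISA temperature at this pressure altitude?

10.8°C

ISA temperature = 15 − 2 × (2100/1000) = 15 − 4.2 = 10.8°C.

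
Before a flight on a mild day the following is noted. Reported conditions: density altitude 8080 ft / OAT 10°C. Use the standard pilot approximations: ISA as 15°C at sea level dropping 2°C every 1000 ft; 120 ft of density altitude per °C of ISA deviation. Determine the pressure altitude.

7000 ft

DA = PA + 120 × (OAT − (15 − 2·PA/1000)) = PA + 120·OAT − 1800 + 0.24·PA = 1.24·PA + 120·OAT − 1800.
So 1.24·PA = 8080 − 120 × 10 + 1800 = 8680.
PA = 8680 / 1.24 = 7000 ft.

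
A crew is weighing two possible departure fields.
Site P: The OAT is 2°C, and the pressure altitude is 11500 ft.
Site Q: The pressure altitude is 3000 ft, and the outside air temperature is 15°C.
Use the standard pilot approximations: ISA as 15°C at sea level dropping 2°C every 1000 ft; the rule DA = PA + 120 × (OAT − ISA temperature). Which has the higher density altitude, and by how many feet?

Site P by 8980 ft

Site P: ISA temp = -8°C, deviation +10°C, DA = 11500 + 120 × 10 = 12700 ft.
Site Q: ISA temp = 9°C, deviation +6°C, DA = 3000 + 120 × 6 = 3720 ft.
Site P is higher by 12700 − 3720 = 8980 ft.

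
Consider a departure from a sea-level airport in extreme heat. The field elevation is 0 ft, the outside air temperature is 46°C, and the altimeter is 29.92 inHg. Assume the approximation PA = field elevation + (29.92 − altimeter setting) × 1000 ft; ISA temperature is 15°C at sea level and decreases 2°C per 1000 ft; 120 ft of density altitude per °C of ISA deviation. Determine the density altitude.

Pressure altitude = 0 + (29.92 − 29.92) × 1000 = 0 + (0) = 0 ft.
ISA temperature at 0 ft = 15 − 2 × (0/1000) = 15°C.
ISA deviation = 46 − 15 = +31°C.
Density altitude = 0 + 120 × (31) = 3720 ft.

3720 ft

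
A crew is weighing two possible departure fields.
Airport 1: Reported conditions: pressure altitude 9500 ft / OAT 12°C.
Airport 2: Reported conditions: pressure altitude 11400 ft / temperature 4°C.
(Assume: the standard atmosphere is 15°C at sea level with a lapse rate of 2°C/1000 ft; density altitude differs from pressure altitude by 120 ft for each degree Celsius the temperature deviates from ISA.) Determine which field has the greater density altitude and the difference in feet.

Airport 2 by 1396 ft

Airport 1: ISA temp = -4°C, deviation +16°C, DA = 9500 + 120 × 16 = 11420 ft.
Airport 2: ISA temp = -7.8°C, deviation +11.8°C, DA = 11400 + 120 × 11.8 = 12816 ft.
Airport 2 is higher by 12816 − 11420 = 1396 ft.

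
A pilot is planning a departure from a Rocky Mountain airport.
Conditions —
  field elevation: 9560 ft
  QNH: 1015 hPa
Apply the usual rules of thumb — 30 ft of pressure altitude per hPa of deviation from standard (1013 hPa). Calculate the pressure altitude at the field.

9500 ft

Pressure correction = (1013 − 1015) × 30 = -60 ft.
Pressure altitude = 9560 + (-60) = 9500 ft.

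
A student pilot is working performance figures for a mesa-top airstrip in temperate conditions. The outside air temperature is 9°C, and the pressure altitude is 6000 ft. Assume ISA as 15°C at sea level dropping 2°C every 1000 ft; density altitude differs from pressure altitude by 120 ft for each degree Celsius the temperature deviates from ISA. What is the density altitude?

ISA temperature at 6000 ft = 15 − 2 × (6000/1000) = 3°C.
ISA deviation = 9 − 3 = +6°C.
Density altitude = 6000 + 120 × (6) = 6000 + (+720) = 6720 ft.

6720 ft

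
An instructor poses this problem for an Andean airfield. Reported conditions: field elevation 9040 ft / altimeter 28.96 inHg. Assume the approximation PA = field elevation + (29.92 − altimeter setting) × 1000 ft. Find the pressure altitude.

10000 ft

Pressure correction = (29.92 − 28.96) × 1000 = +960 ft.
Pressure altitude = 9040 + (+960) = 10000 ft.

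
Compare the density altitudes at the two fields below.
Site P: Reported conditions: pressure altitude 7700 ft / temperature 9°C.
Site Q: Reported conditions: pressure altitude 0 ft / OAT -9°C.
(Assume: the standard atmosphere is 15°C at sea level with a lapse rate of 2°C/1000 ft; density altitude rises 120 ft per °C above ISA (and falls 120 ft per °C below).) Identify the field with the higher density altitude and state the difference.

Site P by 11708 ft

Site P: ISA temp = -0.4°C, deviation +9.4°C, DA = 7700 + 120 × 9.4 = 8828 ft.
Site Q: ISA temp = 15°C, deviation -24°C, DA = 0 + 120 × (-24) = -2880 ft.
Site P is higher by 8828 − (-2880) = 11708 ft.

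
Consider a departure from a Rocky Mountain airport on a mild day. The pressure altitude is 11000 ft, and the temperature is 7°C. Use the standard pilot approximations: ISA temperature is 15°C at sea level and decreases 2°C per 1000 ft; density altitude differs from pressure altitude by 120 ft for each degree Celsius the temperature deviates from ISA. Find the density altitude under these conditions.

ISA temperature at 11000 ft = 15 − 2 × (11000/1000) = -7°C.
ISA deviation = 7 − (-7) = +14°C.
Density altitude = 11000 + 120 × (14) = 11000 + (+1680) = 12680 ft.

12680 ft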